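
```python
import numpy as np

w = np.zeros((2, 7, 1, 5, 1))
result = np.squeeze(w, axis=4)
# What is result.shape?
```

(2, 7, 1, 5)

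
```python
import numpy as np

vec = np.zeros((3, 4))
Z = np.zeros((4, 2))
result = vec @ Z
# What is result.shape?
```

(3, 2)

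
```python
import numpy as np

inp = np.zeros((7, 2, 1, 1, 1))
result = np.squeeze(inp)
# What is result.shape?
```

(7, 2)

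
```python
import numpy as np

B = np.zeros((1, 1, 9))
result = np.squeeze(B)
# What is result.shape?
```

(9,)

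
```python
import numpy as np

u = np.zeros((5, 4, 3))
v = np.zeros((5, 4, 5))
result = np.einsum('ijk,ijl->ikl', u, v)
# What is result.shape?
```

(5, 3, 5)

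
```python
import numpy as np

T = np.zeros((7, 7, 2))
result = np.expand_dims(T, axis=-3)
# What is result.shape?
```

(7, 1, 7, 2)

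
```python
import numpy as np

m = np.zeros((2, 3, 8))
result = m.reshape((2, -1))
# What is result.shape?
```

(2, 24)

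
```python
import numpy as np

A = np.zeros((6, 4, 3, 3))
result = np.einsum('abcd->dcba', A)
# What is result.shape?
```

(3, 3, 4, 6)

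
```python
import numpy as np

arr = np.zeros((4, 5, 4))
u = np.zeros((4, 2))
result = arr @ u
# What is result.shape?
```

(4, 5, 2)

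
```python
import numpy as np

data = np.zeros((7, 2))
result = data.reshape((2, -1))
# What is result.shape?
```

(2, 7)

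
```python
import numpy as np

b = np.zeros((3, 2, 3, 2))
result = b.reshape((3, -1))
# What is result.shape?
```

(3, 12)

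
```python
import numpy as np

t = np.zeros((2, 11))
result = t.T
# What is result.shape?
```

(11, 2)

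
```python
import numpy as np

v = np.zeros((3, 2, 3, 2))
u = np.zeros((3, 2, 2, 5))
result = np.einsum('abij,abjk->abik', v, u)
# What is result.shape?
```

(3, 2, 3, 5)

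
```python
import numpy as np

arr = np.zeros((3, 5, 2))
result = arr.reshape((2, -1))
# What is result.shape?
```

(2, 15)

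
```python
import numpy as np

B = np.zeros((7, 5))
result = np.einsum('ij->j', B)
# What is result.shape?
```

(5,)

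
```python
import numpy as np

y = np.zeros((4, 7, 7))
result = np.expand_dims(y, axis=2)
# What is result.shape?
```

(4, 7, 1, 7)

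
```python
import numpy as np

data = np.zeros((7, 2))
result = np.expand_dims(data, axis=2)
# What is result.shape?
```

(7, 2, 1)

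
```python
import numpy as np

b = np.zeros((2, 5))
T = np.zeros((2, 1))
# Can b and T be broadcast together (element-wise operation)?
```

Yes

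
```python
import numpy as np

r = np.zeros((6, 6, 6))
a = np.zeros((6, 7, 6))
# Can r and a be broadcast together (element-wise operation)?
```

No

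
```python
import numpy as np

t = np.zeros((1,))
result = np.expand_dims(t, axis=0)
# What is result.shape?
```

(1, 1)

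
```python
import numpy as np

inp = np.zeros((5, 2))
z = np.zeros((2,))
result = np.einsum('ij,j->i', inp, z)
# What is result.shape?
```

(5,)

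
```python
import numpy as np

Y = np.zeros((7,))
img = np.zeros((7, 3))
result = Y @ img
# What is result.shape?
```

(3,)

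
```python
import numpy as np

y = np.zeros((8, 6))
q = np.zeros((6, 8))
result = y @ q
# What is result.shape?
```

(8, 8)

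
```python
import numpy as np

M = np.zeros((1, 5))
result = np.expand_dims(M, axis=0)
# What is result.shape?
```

(1, 1, 5)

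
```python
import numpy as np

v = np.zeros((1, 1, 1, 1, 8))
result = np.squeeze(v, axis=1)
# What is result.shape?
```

(1, 1, 1, 8)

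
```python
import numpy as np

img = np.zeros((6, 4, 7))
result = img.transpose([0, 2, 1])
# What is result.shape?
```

(6, 7, 4)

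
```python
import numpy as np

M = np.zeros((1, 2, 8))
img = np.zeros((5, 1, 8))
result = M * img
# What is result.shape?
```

(5, 2, 8)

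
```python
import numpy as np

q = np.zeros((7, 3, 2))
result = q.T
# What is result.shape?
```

(2, 3, 7)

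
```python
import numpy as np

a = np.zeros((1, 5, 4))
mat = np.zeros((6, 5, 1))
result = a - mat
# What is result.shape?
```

(6, 5, 4)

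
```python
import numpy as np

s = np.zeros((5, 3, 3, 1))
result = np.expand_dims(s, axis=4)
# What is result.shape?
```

(5, 3, 3, 1, 1)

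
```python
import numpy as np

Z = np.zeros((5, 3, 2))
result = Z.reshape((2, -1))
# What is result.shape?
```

(2, 15)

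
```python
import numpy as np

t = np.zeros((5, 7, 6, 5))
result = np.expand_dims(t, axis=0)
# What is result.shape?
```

(1, 5, 7, 6, 5)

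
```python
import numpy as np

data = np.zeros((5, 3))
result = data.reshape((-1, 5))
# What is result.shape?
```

(3, 5)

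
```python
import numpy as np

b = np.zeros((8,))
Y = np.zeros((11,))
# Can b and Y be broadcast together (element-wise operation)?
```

No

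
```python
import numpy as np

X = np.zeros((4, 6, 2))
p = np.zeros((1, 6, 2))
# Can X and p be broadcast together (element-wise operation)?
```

Yes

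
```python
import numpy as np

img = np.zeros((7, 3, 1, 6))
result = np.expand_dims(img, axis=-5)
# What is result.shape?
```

(1, 7, 3, 1, 6)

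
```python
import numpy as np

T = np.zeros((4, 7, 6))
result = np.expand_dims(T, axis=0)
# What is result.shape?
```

(1, 4, 7, 6)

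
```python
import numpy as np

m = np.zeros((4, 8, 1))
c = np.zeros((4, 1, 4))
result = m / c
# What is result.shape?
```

(4, 8, 4)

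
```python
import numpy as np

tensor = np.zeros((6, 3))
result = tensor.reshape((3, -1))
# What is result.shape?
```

(3, 6)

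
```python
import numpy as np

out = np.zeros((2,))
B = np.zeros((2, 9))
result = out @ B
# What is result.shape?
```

(9,)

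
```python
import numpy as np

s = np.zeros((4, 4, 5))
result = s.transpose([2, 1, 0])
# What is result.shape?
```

(5, 4, 4)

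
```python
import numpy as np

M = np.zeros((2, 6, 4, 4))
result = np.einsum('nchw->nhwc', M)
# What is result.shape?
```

(2, 4, 4, 6)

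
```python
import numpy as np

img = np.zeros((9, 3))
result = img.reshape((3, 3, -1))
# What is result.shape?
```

(3, 3, 3)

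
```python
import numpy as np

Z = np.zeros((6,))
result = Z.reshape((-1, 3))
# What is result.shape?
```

(2, 3)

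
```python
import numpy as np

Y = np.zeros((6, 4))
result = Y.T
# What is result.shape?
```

(4, 6)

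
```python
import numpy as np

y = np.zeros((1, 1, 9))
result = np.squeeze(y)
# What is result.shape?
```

(9,)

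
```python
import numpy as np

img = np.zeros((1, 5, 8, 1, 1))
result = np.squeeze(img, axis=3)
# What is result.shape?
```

(1, 5, 8, 1)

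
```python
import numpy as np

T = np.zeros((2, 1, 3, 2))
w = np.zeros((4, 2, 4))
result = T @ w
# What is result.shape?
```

(2, 4, 3, 4)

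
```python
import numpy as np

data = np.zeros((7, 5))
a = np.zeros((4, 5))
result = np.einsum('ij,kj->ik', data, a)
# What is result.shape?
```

(7, 4)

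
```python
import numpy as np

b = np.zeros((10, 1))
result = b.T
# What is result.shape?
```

(1, 10)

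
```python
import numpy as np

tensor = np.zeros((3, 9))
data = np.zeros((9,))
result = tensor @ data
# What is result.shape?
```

(3,)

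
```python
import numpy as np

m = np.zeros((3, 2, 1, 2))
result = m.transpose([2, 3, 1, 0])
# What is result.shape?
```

(1, 2, 2, 3)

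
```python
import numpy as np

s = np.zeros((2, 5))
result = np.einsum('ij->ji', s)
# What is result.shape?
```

(5, 2)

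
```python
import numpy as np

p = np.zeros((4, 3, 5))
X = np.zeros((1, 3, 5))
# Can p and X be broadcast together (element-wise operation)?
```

Yes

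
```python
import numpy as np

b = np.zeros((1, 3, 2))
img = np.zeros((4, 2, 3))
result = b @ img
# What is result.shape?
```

(4, 3, 3)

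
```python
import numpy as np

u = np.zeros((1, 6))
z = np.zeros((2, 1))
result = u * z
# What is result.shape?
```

(2, 6)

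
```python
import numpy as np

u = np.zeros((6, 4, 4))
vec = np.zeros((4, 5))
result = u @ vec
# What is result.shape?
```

(6, 4, 5)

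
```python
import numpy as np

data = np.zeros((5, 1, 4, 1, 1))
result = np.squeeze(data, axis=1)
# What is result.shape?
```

(5, 4, 1, 1)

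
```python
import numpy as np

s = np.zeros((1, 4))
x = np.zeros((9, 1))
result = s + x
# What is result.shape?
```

(9, 4)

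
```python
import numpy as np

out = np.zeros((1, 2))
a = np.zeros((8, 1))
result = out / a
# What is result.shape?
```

(8, 2)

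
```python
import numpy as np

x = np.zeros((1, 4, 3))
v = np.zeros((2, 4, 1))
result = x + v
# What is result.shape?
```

(2, 4, 3)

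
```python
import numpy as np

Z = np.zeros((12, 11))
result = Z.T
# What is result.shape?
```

(11, 12)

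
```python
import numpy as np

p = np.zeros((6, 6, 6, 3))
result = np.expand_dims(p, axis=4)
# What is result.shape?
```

(6, 6, 6, 3, 1)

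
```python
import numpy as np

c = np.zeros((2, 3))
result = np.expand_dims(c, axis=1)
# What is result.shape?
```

(2, 1, 3)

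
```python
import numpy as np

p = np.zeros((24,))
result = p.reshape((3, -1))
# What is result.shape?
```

(3, 8)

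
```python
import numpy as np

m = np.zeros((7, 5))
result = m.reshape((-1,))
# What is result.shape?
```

(35,)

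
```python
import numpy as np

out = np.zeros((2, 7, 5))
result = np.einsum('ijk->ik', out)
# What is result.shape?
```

(2, 5)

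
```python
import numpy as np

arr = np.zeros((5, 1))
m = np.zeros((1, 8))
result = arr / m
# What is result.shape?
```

(5, 8)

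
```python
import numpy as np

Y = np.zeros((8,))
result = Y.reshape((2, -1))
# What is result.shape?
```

(2, 4)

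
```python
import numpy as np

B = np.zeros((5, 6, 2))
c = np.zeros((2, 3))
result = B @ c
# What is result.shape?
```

(5, 6, 3)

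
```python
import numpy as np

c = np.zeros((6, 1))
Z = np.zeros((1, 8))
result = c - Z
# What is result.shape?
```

(6, 8)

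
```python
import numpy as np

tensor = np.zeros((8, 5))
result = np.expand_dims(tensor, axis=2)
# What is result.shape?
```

(8, 5, 1)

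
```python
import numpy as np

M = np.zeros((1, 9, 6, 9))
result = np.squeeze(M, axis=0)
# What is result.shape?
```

(9, 6, 9)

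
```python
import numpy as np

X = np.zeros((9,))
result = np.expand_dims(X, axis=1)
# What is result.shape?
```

(9, 1)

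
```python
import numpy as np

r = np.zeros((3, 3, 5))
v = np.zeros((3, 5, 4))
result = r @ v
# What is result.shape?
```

(3, 3, 4)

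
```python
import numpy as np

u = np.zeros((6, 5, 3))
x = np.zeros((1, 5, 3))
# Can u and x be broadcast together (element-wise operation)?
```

Yes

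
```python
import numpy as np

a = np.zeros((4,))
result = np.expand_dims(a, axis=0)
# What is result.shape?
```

(1, 4)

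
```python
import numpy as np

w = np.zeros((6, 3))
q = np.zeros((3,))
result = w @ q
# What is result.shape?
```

(6,)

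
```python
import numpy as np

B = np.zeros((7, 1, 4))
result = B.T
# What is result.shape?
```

(4, 1, 7)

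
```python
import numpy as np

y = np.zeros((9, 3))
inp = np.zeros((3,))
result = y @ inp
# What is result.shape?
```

(9,)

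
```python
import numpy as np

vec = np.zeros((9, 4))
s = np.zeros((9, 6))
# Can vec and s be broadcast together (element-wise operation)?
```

No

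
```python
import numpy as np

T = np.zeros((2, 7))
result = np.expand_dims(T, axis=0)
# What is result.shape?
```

(1, 2, 7)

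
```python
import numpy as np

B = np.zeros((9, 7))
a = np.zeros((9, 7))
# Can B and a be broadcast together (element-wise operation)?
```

Yes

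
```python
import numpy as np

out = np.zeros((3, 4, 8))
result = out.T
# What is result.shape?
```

(8, 4, 3)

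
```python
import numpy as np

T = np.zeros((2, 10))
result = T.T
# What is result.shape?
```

(10, 2)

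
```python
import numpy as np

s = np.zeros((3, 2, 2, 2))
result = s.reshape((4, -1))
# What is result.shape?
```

(4, 6)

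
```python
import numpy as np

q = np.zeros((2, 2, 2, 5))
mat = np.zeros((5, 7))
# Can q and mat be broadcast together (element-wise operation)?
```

No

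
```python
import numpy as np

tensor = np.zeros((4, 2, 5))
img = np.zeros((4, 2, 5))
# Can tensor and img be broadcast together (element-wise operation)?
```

Yes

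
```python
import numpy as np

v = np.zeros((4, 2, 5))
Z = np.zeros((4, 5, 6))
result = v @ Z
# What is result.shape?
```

(4, 2, 6)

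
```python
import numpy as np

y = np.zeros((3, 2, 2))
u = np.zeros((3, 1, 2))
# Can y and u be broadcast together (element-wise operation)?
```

Yes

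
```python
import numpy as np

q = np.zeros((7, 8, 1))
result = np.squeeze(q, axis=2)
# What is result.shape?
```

(7, 8)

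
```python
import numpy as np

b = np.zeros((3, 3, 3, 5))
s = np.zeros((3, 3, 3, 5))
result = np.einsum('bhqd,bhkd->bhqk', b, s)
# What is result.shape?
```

(3, 3, 3, 3)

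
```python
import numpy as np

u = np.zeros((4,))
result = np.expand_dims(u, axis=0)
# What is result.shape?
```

(1, 4)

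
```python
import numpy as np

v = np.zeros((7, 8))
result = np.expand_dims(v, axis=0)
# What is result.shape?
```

(1, 7, 8)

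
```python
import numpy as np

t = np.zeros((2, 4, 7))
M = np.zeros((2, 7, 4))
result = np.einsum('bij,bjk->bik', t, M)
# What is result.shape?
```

(2, 4, 4)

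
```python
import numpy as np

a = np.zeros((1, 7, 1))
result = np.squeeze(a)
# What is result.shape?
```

(7,)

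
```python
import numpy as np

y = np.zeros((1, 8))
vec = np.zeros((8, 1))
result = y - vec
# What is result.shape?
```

(8, 8)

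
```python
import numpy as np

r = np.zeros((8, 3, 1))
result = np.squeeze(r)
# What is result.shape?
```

(8, 3)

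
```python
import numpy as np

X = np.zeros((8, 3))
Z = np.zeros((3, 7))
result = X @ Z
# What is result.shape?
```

(8, 7)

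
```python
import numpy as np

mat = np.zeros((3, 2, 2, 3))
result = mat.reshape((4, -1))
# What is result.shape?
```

(4, 9)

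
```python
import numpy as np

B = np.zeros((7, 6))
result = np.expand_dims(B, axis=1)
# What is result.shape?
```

(7, 1, 6)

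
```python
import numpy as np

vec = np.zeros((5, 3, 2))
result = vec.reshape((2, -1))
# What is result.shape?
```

(2, 15)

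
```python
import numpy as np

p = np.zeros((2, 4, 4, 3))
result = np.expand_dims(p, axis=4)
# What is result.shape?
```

(2, 4, 4, 3, 1)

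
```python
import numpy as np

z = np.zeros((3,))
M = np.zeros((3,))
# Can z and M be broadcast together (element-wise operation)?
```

Yes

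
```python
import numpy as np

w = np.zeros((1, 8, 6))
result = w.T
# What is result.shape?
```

(6, 8, 1)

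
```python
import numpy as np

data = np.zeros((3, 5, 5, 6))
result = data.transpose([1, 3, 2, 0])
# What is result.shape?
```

(5, 6, 5, 3)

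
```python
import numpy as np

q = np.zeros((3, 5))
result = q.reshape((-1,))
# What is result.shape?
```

(15,)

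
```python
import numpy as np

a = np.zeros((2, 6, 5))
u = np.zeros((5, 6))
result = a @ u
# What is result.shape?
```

(2, 6, 6)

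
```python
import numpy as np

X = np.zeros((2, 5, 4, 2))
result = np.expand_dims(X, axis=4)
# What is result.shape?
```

(2, 5, 4, 2, 1)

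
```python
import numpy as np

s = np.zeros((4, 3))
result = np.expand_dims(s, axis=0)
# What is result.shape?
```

(1, 4, 3)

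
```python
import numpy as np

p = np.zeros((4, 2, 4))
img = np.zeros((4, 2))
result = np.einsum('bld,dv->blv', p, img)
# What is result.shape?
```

(4, 2, 2)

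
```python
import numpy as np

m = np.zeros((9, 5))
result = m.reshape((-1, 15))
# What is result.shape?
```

(3, 15)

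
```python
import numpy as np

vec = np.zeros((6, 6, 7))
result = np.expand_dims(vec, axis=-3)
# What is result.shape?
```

(6, 1, 6, 7)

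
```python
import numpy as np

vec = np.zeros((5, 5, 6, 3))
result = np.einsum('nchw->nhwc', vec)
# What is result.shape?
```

(5, 6, 3, 5)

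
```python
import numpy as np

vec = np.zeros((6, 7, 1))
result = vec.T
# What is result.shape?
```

(1, 7, 6)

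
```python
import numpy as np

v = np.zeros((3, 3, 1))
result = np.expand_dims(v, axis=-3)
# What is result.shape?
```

(3, 1, 3, 1)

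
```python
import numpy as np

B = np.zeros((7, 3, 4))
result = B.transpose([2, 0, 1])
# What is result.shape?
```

(4, 7, 3)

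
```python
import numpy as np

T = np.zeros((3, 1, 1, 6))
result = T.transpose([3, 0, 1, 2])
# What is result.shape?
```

(6, 3, 1, 1)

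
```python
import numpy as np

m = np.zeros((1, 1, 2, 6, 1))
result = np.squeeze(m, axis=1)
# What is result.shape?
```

(1, 2, 6, 1)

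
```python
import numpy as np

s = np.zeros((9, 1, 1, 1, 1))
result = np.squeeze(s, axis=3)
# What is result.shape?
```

(9, 1, 1, 1)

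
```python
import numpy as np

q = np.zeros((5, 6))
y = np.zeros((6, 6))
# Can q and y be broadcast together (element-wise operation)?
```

No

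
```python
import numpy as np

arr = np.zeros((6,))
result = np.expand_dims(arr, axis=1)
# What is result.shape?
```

(6, 1)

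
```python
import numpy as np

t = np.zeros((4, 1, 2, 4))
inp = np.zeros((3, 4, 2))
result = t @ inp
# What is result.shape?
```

(4, 3, 2, 2)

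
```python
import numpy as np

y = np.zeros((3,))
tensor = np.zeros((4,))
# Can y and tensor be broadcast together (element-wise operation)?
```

No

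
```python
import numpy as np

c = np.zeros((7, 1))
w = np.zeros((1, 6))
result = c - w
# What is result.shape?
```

(7, 6)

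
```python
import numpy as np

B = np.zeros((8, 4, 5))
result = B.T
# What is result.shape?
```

(5, 4, 8)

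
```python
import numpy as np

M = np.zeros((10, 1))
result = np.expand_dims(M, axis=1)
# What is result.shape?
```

(10, 1, 1)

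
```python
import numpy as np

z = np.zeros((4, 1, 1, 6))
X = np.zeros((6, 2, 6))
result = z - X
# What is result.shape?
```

(4, 6, 2, 6)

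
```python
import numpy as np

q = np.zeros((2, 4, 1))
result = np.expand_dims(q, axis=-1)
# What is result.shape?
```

(2, 4, 1, 1)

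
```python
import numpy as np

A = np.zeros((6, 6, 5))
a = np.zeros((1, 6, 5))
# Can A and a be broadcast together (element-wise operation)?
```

Yes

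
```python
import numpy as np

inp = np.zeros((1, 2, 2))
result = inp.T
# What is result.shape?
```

(2, 2, 1)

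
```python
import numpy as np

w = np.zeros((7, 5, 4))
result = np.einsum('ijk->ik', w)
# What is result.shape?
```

(7, 4)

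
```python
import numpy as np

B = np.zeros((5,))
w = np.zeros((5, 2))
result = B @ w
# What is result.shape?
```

(2,)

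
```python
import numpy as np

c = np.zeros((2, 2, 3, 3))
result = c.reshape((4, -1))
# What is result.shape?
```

(4, 9)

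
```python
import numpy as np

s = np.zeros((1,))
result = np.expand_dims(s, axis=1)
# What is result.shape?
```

(1, 1)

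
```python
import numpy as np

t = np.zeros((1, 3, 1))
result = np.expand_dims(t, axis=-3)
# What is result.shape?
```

(1, 1, 3, 1)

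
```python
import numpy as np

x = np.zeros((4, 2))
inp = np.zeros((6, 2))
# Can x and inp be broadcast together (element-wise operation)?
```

No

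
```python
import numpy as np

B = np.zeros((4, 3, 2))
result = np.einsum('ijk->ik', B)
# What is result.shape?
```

(4, 2)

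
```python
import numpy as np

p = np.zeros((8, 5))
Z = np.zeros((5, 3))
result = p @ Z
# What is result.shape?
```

(8, 3)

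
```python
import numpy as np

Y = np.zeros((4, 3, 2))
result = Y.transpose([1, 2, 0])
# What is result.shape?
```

(3, 2, 4)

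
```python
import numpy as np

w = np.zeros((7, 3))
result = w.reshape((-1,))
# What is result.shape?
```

(21,)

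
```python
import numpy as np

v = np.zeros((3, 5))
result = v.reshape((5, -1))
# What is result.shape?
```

(5, 3)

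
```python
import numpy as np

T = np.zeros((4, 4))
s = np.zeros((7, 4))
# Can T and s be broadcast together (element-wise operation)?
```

No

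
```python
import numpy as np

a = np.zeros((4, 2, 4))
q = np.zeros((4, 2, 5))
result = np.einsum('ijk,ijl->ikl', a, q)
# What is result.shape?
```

(4, 4, 5)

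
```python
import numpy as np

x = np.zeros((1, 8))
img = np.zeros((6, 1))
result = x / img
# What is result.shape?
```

(6, 8)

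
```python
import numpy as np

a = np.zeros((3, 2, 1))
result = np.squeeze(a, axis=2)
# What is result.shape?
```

(3, 2)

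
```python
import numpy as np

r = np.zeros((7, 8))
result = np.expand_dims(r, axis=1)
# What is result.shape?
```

(7, 1, 8)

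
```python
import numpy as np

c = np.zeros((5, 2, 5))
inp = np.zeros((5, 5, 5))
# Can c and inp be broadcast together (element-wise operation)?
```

No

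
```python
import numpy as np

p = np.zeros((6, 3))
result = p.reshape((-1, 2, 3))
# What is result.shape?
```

(3, 2, 3)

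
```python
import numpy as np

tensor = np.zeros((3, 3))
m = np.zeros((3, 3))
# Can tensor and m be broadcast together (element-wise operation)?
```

Yes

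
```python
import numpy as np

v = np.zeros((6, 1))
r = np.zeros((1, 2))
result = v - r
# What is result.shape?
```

(6, 2)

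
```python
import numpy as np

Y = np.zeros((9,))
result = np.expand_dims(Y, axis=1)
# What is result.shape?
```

(9, 1)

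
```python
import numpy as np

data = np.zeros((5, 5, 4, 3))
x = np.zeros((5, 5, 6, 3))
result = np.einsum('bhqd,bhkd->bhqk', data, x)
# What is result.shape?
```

(5, 5, 4, 6)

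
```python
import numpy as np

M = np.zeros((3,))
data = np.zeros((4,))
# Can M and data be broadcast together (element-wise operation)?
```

No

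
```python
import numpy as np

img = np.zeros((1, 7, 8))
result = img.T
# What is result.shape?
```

(8, 7, 1)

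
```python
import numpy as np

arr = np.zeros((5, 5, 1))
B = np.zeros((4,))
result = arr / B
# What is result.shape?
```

(5, 5, 4)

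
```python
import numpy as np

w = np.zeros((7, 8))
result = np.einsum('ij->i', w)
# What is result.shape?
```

(7,)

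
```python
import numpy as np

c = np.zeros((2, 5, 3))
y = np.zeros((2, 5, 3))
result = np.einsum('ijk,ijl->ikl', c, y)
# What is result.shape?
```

(2, 3, 3)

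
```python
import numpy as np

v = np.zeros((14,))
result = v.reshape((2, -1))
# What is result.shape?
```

(2, 7)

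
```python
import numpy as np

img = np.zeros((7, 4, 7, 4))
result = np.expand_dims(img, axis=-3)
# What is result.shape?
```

(7, 4, 1, 7, 4)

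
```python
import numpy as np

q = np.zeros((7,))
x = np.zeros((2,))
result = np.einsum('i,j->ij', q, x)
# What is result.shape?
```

(7, 2)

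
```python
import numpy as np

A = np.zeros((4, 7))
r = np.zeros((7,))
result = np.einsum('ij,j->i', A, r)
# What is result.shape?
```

(4,)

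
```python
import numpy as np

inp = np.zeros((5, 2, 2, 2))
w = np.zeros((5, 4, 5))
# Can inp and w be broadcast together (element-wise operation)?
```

No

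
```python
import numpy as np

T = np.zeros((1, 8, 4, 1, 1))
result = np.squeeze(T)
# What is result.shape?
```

(8, 4)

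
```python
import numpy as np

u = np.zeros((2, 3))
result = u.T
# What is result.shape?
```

(3, 2)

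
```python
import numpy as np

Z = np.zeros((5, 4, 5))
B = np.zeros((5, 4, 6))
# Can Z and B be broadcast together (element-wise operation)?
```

No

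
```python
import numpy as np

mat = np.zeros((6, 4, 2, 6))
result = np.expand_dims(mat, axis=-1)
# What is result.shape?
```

(6, 4, 2, 6, 1)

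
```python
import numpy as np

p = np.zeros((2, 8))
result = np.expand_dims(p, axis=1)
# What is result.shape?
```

(2, 1, 8)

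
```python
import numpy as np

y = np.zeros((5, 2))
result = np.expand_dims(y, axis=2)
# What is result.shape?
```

(5, 2, 1)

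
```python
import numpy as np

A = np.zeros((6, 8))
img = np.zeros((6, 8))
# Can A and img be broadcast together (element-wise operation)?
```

Yes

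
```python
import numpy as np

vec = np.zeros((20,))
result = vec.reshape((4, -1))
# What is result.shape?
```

(4, 5)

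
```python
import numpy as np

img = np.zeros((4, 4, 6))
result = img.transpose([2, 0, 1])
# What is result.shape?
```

(6, 4, 4)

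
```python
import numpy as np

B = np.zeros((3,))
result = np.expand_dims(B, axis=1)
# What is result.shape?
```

(3, 1)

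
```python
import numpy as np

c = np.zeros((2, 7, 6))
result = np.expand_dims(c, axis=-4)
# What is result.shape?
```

(1, 2, 7, 6)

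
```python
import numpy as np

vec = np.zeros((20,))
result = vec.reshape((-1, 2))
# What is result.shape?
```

(10, 2)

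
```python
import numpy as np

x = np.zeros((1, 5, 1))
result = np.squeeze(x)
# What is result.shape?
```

(5,)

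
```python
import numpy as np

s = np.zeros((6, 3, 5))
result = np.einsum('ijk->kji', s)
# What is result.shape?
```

(5, 3, 6)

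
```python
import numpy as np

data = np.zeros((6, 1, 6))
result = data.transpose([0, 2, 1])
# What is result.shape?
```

(6, 6, 1)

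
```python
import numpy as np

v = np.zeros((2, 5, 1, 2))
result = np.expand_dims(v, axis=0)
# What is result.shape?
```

(1, 2, 5, 1, 2)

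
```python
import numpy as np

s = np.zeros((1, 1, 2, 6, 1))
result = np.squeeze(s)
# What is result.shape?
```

(2, 6)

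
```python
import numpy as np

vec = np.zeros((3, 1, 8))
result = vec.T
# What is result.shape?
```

(8, 1, 3)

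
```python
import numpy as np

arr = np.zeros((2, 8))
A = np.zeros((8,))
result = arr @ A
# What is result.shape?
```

(2,)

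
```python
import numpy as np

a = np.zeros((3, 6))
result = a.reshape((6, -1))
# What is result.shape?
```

(6, 3)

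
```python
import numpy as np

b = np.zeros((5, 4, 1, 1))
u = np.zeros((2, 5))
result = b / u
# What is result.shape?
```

(5, 4, 2, 5)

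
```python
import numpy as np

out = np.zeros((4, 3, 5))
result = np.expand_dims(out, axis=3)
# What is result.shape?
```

(4, 3, 5, 1)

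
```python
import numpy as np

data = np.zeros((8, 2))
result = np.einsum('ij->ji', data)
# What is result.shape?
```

(2, 8)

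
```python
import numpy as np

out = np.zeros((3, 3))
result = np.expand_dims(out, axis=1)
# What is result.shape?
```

(3, 1, 3)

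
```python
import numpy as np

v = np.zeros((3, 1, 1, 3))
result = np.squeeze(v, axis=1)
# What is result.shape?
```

(3, 1, 3)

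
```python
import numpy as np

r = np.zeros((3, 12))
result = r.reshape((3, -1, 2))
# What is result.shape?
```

(3, 6, 2)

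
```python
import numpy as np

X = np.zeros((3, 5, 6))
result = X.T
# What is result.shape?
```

(6, 5, 3)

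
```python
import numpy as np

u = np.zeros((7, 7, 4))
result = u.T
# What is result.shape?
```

(4, 7, 7)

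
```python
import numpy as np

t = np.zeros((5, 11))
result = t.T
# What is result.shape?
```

(11, 5)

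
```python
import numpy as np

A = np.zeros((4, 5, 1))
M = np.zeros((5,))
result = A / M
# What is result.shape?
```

(4, 5, 5)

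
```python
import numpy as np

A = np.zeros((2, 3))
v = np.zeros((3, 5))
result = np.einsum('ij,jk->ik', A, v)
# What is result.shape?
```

(2, 5)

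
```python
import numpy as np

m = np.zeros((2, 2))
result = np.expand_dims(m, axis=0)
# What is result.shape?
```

(1, 2, 2)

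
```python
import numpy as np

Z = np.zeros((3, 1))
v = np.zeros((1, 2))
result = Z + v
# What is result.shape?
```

(3, 2)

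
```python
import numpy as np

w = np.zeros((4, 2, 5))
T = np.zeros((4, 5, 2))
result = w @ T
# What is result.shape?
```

(4, 2, 2)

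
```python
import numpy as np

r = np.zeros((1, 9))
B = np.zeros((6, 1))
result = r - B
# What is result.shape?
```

(6, 9)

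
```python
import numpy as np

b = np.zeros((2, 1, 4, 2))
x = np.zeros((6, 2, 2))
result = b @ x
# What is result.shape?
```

(2, 6, 4, 2)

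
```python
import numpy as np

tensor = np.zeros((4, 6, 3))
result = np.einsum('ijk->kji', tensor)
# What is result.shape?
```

(3, 6, 4)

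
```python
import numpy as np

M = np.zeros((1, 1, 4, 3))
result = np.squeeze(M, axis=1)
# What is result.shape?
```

(1, 4, 3)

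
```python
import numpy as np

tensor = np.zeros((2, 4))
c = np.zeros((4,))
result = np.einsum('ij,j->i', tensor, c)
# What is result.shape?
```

(2,)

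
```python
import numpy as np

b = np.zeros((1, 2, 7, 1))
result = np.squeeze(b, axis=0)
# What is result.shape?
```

(2, 7, 1)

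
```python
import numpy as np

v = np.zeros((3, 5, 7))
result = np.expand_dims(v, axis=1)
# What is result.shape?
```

(3, 1, 5, 7)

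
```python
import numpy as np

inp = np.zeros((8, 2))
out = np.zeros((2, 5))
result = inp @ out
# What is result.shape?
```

(8, 5)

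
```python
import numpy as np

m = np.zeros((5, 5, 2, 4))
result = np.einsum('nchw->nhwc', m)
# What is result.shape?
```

(5, 2, 4, 5)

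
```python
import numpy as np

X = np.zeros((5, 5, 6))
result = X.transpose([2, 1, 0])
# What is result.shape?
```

(6, 5, 5)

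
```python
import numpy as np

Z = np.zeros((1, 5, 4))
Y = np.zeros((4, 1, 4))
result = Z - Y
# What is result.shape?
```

(4, 5, 4)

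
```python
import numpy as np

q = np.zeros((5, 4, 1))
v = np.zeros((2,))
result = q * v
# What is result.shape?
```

(5, 4, 2)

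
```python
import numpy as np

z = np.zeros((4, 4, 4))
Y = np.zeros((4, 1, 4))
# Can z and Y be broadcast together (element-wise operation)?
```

Yes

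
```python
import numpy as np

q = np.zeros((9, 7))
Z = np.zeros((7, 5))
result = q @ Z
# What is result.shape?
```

(9, 5)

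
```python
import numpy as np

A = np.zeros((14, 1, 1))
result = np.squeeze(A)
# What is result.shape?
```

(14,)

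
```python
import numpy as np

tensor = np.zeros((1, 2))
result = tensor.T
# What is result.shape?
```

(2, 1)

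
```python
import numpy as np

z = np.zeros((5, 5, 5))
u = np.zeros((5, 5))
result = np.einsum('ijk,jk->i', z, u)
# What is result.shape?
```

(5,)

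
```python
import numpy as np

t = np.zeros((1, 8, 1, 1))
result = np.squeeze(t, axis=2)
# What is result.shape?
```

(1, 8, 1)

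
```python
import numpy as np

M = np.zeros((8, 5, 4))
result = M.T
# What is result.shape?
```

(4, 5, 8)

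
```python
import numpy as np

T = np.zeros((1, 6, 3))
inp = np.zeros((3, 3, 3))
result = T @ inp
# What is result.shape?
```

(3, 6, 3)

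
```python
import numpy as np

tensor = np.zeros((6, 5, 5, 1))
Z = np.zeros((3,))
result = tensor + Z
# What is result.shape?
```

(6, 5, 5, 3)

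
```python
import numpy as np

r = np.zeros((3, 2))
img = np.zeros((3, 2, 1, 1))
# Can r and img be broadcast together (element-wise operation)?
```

Yes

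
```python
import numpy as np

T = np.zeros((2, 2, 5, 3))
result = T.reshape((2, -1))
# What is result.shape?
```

(2, 30)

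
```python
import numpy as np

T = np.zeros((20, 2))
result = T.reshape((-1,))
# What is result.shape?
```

(40,)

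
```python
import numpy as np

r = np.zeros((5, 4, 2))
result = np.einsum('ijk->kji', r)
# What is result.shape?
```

(2, 4, 5)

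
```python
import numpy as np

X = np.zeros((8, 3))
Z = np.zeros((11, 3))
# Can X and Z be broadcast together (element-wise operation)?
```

No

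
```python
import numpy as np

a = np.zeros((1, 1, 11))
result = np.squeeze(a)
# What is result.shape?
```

(11,)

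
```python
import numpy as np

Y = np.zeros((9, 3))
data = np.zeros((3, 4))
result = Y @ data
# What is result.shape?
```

(9, 4)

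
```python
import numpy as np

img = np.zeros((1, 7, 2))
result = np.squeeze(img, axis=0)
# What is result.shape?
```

(7, 2)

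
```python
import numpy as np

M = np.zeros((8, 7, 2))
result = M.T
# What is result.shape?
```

(2, 7, 8)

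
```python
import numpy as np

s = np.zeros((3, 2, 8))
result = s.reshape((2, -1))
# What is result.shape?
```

(2, 24)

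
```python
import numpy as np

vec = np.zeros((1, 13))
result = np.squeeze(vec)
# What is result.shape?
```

(13,)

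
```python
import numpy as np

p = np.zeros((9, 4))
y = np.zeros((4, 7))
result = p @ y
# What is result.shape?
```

(9, 7)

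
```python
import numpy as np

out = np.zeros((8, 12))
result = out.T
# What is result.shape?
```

(12, 8)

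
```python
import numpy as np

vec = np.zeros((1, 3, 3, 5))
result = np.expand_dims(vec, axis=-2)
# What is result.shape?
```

(1, 3, 3, 1, 5)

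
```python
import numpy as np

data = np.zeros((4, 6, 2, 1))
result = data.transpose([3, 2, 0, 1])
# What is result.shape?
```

(1, 2, 4, 6)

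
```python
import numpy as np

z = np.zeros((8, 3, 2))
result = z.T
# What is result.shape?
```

(2, 3, 8)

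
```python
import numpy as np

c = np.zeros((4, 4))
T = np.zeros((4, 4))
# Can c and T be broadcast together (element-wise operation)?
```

Yes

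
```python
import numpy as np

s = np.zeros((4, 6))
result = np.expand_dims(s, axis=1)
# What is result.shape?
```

(4, 1, 6)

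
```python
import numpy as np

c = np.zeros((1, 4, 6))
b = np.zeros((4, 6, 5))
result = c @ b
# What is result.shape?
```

(4, 4, 5)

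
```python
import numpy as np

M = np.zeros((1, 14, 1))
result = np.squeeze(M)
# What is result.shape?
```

(14,)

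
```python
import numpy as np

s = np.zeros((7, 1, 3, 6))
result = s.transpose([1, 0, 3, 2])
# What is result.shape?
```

(1, 7, 6, 3)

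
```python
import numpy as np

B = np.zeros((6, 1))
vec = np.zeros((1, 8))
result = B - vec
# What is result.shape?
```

(6, 8)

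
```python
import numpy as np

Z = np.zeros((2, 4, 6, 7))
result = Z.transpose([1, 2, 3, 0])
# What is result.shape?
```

(4, 6, 7, 2)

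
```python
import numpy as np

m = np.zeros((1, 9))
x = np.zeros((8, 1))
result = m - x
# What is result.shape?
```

(8, 9)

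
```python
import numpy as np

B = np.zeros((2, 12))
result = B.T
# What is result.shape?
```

(12, 2)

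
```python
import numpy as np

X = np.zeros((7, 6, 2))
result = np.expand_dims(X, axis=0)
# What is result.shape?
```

(1, 7, 6, 2)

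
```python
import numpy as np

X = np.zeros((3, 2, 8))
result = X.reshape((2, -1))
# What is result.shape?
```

(2, 24)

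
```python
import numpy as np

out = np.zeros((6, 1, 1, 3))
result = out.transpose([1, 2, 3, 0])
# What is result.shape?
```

(1, 1, 3, 6)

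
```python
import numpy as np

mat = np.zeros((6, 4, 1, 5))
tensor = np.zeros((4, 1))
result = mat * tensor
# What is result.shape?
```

(6, 4, 4, 5)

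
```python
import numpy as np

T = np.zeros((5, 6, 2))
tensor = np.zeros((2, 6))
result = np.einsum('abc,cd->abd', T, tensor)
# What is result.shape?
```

(5, 6, 6)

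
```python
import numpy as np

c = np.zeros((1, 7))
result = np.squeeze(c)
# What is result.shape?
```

(7,)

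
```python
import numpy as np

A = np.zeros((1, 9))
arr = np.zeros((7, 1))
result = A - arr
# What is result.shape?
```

(7, 9)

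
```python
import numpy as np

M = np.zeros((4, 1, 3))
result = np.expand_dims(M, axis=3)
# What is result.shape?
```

(4, 1, 3, 1)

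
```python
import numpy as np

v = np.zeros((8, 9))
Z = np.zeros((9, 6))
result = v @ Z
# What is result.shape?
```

(8, 6)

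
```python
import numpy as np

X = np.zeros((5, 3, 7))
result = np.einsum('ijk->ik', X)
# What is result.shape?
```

(5, 7)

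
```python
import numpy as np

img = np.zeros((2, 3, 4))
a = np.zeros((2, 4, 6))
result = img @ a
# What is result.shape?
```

(2, 3, 6)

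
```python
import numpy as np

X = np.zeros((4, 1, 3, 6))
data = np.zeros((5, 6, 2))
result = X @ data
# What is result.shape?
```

(4, 5, 3, 2)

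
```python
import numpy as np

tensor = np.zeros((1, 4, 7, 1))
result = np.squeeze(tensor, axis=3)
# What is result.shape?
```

(1, 4, 7)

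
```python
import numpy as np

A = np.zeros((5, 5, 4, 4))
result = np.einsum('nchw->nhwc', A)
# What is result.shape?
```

(5, 4, 4, 5)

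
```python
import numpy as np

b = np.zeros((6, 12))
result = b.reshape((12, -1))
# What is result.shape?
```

(12, 6)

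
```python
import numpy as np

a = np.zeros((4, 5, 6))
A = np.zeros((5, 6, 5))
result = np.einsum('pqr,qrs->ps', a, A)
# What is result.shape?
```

(4, 5)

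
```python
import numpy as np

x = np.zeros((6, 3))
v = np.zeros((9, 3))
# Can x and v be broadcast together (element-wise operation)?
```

No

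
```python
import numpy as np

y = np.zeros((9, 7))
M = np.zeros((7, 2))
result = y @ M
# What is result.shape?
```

(9, 2)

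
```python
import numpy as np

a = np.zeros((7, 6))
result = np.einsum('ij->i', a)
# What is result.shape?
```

(7,)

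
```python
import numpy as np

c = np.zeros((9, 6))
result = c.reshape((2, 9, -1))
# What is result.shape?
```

(2, 9, 3)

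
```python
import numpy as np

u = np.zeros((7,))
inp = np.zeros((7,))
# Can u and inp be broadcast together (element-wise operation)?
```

Yes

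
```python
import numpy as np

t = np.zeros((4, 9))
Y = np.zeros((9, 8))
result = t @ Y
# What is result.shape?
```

(4, 8)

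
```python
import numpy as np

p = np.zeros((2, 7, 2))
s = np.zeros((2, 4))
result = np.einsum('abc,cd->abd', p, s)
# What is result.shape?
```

(2, 7, 4)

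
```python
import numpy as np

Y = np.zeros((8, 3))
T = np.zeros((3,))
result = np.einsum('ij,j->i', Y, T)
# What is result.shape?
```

(8,)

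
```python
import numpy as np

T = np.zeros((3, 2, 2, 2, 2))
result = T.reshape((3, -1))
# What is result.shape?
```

(3, 16)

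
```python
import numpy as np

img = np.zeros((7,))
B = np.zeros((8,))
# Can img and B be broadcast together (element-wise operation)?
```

No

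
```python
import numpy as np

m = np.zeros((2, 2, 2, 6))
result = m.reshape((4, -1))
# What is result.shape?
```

(4, 12)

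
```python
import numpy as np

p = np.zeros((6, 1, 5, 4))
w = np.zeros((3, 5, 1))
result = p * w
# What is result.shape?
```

(6, 3, 5, 4)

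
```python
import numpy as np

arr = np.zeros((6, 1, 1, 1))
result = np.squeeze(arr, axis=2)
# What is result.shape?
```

(6, 1, 1)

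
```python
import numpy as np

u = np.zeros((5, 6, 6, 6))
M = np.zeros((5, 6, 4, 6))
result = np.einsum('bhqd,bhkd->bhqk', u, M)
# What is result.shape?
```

(5, 6, 6, 4)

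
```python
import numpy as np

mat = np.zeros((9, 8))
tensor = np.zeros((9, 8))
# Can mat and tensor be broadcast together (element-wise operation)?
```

Yes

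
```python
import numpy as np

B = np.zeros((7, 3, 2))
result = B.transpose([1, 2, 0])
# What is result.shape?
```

(3, 2, 7)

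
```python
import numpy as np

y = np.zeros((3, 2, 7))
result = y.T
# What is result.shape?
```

(7, 2, 3)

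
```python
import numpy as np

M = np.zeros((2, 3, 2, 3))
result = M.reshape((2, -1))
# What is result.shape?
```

(2, 18)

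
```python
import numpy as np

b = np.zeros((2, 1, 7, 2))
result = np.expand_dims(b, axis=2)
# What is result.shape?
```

(2, 1, 1, 7, 2)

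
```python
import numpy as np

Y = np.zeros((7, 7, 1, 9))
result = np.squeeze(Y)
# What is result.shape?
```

(7, 7, 9)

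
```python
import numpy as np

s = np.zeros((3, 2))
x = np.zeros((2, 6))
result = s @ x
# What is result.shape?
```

(3, 6)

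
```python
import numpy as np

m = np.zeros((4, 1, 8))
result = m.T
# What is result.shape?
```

(8, 1, 4)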